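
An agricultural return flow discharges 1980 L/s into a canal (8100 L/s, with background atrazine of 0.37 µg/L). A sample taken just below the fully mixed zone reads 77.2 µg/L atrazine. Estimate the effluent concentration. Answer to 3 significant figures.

Mass balance: 8100·0.3700 + 1980·Cₑ = 10080·77.20
→ Cₑ = (10080·77.20 − 8100·0.3700) / 1980 = 391.5 µg/L.

392 µg/L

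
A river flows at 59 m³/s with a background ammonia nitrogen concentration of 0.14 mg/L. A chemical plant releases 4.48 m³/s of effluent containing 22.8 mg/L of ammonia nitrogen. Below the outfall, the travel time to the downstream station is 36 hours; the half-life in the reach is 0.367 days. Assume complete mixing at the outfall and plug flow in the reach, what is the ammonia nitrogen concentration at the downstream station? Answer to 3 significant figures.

Mixed concentration C = ΣQC/ΣQ = (59.00·0.1400 + 4.480·22.80) / 63.48 = 110.4/63.48 = 1.739 mg/L.
Half-life 0.367 d → k = ln 2 / 0.367 = 1.889 d⁻¹.
After decay, C = 1.739 × e^(−kt) = 1.739 × 0.05883 = 0.1023 mg/L.

0.102 mg/L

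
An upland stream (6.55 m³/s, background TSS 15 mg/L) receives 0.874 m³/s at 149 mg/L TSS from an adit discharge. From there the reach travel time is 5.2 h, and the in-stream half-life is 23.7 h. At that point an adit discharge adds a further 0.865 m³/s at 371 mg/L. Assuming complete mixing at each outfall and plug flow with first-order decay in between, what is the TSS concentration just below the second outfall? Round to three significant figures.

62.4 mg/L

Flow-weighted average: C = (6.550·15.00 + 0.8740·149.0) / 7.424 = 228.5/7.424 = 30.78 mg/L; combined flow 7.424 m³/s.
Half-life 23.7 h → k = ln 2 / 23.7 = 0.02925 h⁻¹ = 0.7019 d⁻¹.
First-order decay: C = 30.78·exp(−k·t) = 30.78·0.8589 = 26.43 mg/L.
At the second outfall, C = (7.424·26.43 + 0.8650·371.0) / (7.424 + 0.8650) = 62.39 mg/L.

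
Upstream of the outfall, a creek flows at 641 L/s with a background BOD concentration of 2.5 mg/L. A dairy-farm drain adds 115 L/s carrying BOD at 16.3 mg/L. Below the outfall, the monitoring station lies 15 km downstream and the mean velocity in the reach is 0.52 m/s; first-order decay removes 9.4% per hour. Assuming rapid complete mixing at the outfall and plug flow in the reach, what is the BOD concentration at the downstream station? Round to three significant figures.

2.09 mg/L

Flow-weighted average: C = (641.0·2.500 + 115.0·16.30) / 756.0 = 3477/756.0 = 4.599 mg/L.
Travel time t = 15·1000 / 0.52 = 28850 s = 8.013 h.
9.4%/h lost → k = −ln(1 − 0.094) = 0.09872 h⁻¹.
First-order decay: C = 4.599·exp(−k·t) = 4.599·0.4534 = 2.085 mg/L.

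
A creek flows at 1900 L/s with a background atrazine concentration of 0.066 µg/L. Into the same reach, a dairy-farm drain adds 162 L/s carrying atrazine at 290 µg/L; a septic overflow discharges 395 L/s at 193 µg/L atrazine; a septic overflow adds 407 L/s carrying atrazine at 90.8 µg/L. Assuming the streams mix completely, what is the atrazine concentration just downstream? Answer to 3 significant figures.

Mass balance: C = (1900·0.06600 + 162.0·290.0 + 395.0·193.0 + 407.0·90.80) / 2864 = 160300/2864 = 55.97 µg/L.

56.0 µg/L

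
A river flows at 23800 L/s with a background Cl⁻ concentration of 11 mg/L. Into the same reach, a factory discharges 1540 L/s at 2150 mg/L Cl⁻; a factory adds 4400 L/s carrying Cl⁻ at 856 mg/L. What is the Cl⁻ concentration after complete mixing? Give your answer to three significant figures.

Conservation of mass: C = (23800·11.00 + 1540·2150 + 4400·856.0) / 29740 = 7339000/29740 = 246.8 mg/L.

247 mg/L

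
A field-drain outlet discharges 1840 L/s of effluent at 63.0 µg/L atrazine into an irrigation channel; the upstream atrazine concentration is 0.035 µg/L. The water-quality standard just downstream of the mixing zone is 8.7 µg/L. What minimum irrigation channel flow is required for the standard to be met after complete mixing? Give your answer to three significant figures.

Set C_mix = 8.7: (Q·0.03500 + 1840·63.00) / (Q + 1840) = 8.7
→ Q = 1840·(63.00 − 8.7)/(8.7 − 0.03500) = 11530 L/s.

11500 L/s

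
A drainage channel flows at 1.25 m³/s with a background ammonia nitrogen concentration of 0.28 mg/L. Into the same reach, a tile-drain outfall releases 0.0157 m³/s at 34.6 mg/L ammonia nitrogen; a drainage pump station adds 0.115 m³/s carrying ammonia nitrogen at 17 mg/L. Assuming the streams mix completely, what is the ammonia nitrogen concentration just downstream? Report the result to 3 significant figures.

2.06 mg/L

Flow-weighted average: C = (1.250·0.2800 + 0.01570·34.60 + 0.1150·17.00) / 1.381 = 2.848/1.381 = 2.063 mg/L.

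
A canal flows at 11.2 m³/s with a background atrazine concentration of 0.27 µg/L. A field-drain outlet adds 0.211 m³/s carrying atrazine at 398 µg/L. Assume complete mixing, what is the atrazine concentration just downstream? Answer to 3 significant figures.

Conservation of mass: C = (11.20·0.2700 + 0.2110·398.0) / 11.41 = 87.00/11.41 = 7.624 µg/L.

7.62 µg/L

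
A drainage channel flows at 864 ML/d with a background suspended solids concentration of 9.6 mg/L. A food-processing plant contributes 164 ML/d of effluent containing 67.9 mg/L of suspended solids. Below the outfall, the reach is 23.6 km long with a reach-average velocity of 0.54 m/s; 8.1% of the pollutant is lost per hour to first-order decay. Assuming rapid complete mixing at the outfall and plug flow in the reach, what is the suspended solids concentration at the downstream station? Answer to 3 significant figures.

After mixing, C = (864.0·9.600 + 164.0·67.90) / 1028 = 19430/1028 = 18.90 mg/L.
Travel time t = 23.6·1000 / 0.54 = 43700 s = 12.14 h.
8.1%/h lost → k = −ln(1 − 0.081) = 0.08447 h⁻¹.
Decay over the reach: 18.90·exp(−kt) = 18.90·0.3586 = 6.778 mg/L.

6.78 mg/L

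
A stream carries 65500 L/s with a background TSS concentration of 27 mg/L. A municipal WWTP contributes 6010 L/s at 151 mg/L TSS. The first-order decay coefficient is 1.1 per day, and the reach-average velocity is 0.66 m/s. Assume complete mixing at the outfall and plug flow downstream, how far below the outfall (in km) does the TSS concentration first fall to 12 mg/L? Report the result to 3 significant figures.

59.0 km

Flow-weighted average: C = (65500·27.00 + 6010·151.0) / 71510 = 2676000/71510 = 37.42 mg/L.
Set 37.42·exp(−k·t) = 12 → t = ln(37.42/12)/k = 89330 s = 24.81 h.
Distance = v·t = 0.66·89330 = 58960 m = 58.96 km.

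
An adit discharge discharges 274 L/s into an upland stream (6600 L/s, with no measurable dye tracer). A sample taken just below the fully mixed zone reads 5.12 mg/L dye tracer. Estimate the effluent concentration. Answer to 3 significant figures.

128 mg/L

Mass balance: 6600·0 + 274.0·Cₑ = 6874·5.120
→ Cₑ = (6874·5.120 − 6600·0) / 274.0 = 128.4 mg/L.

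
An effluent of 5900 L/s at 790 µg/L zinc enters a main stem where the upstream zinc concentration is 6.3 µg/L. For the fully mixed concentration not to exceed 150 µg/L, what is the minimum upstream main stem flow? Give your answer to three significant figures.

Set C_mix = 150: (Q·6.300 + 5900·790.0) / (Q + 5900) = 150
→ Q = 5900·(790.0 − 150)/(150 − 6.300) = 26280 L/s.

26300 L/s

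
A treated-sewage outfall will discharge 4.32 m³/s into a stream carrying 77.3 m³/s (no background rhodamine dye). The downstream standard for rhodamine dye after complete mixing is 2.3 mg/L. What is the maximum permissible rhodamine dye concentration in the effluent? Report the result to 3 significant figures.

At the limit, (Qr·Cr + Qe·Cₑ)/(Qr + Qe) = 2.3:
Cₑ = (81.62·2.3 − 77.30·0) / 4.320 = 43.46 mg/L.

43.5 mg/L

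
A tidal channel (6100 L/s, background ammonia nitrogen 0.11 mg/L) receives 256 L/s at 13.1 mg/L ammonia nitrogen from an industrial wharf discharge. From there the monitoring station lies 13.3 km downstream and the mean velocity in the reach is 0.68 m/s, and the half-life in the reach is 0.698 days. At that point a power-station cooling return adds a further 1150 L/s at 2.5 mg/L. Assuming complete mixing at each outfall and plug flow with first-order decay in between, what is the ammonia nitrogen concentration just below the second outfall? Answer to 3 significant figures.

0.811 mg/L

Flow-weighted average: C = (6100·0.1100 + 256.0·13.10) / 6356 = 4025/6356 = 0.6332 mg/L; combined flow 6356 L/s.
Travel time t = 13.3·1000 / 0.68 = 19560 s = 5.433 h.
Half-life 0.698 d → k = ln 2 / 0.698 = 0.9930 d⁻¹.
Decay over the reach: 0.6332·exp(−kt) = 0.6332·0.7987 = 0.5057 mg/L.
At the second outfall, C = (6356·0.5057 + 1150·2.500) / (6356 + 1150) = 0.8113 mg/L.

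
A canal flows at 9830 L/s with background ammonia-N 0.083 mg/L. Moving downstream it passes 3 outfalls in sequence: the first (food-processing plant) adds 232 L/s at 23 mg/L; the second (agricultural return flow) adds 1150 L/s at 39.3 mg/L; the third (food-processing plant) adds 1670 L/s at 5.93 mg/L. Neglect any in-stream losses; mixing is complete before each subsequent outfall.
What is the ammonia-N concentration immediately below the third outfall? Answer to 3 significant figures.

4.75 mg/L

Outfall 1: combined Q = 10060 L/s; C = (9830·0.08300 + 232.0·23.00)/10060 = 0.6114 mg/L.
Outfall 2: combined Q = 11210 L/s; C = (10060·0.6114 + 1150·39.30)/11210 = 4.580 mg/L.
Outfall 3: combined Q = 12880 L/s; C = (11210·4.580 + 1670·5.930)/12880 = 4.755 mg/L.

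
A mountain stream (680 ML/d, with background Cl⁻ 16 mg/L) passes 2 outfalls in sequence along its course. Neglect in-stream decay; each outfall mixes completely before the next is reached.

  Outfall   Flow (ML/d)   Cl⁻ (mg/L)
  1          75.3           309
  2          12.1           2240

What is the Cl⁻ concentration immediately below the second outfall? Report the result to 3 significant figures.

Below outfall 1: Q → 755.3 ML/d, C = (680.0·16.00 + 75.30·309.0)/755.3 = 45.21 mg/L.
Below outfall 2: Q → 767.4 ML/d, C = (755.3·45.21 + 12.10·2240)/767.4 = 79.82 mg/L.

79.8 mg/L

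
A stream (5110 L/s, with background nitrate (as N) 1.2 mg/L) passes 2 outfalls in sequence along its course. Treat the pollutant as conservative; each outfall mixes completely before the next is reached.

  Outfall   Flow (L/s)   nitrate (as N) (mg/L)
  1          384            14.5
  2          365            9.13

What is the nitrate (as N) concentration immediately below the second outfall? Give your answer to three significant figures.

2.57 mg/L

After outfall 1: Q = 5110 + 384.0 = 5494 L/s; C = (5110·1.200 + 384.0·14.50)/5494 = 2.130 mg/L.
After outfall 2: Q = 5494 + 365.0 = 5859 L/s; C = (5494·2.130 + 365.0·9.130)/5859 = 2.566 mg/L.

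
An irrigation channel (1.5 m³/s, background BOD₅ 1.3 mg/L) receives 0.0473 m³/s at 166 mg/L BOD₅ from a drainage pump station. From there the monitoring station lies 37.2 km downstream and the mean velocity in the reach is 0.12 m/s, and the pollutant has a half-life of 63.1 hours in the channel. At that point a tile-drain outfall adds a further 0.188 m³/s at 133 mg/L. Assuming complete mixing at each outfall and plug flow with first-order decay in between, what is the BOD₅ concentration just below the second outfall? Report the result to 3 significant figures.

16.6 mg/L

Mixed concentration C = ΣQC/ΣQ = (1.500·1.300 + 0.04730·166.0) / 1.547 = 9.802/1.547 = 6.335 mg/L; combined flow 1.547 m³/s.
Travel time t = 37.2·1000 / 0.12 = 310000 s = 86.11 h.
Half-life 63.1 h → k = ln 2 / 63.1 = 0.01098 h⁻¹ = 0.2636 d⁻¹.
Decay over the reach: 6.335·exp(−kt) = 6.335·0.3883 = 2.460 mg/L.
Second outfall: C = (1.547·2.460 + 0.1880·133.0)/1.735 = 16.60 mg/L.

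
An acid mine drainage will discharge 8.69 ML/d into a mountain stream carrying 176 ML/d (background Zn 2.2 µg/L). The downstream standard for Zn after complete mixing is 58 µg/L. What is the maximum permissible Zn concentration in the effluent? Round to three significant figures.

1190 µg/L

At the limit, (Qr·Cr + Qe·Cₑ)/(Qr + Qe) = 58:
Cₑ = (184.7·58 − 176.0·2.200) / 8.690 = 1188 µg/L.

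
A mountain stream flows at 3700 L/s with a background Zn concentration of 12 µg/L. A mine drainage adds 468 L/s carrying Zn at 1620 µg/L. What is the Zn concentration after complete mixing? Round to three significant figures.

193 µg/L

Flow-weighted average: C = (3700·12.00 + 468.0·1620) / 4168 = 802600/4168 = 192.6 µg/L.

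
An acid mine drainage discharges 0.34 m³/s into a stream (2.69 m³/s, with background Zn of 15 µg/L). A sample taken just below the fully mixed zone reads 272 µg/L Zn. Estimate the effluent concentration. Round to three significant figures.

Mass balance: 2.690·15.00 + 0.3400·Cₑ = 3.030·272.0
→ Cₑ = (3.030·272.0 − 2.690·15.00) / 0.3400 = 2305 µg/L.

2310 µg/L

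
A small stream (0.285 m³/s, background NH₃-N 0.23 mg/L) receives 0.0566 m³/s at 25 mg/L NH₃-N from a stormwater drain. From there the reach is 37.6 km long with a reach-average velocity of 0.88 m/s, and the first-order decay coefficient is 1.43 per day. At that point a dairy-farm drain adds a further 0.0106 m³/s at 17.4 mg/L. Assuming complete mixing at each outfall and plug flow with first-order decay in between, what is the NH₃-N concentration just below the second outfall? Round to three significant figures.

Mass balance: C = (0.2850·0.2300 + 0.05660·25.00) / 0.3416 = 1.481/0.3416 = 4.334 mg/L; combined flow 0.3416 m³/s.
Travel time t = 37.6·1000 / 0.88 = 42730 s = 11.87 h.
Applying C = C₀e^(−kt): 4.334 × 0.4930 = 2.137 mg/L.
At the second outfall, C = (0.3416·2.137 + 0.01060·17.40) / (0.3416 + 0.01060) = 2.596 mg/L.

2.60 mg/L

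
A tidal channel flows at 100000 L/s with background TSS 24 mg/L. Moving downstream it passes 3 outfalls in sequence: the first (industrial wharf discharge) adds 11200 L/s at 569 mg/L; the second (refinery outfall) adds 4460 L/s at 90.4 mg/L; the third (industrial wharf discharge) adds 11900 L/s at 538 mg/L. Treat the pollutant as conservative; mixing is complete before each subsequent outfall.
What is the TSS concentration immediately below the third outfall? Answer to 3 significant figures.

122 mg/L

Outfall 1: combined Q = 111200 L/s; C = (100000·24.00 + 11200·569.0)/111200 = 78.89 mg/L.
Outfall 2: combined Q = 115700 L/s; C = (111200·78.89 + 4460·90.40)/115700 = 79.34 mg/L.
Outfall 3: combined Q = 127600 L/s; C = (115700·79.34 + 11900·538.0)/127600 = 122.1 mg/L.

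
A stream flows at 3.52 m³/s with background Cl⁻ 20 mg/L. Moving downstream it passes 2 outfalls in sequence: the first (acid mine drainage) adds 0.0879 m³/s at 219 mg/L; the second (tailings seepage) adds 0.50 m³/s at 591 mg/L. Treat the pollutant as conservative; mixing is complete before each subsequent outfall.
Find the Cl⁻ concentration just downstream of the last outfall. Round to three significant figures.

93.8 mg/L

Below outfall 1: Q → 3.608 m³/s, C = (3.520·20.00 + 0.08790·219.0)/3.608 = 24.85 mg/L.
Below outfall 2: Q → 4.108 m³/s, C = (3.608·24.85 + 0.5000·591.0)/4.108 = 93.76 mg/L.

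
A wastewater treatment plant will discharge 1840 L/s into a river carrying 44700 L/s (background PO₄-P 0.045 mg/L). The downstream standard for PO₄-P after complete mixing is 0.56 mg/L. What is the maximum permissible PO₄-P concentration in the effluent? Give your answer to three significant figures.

At the limit, (Qr·Cr + Qe·Cₑ)/(Qr + Qe) = 0.56:
Cₑ = (46540·0.56 − 44700·0.04500) / 1840 = 13.07 mg/L.

13.1 mg/L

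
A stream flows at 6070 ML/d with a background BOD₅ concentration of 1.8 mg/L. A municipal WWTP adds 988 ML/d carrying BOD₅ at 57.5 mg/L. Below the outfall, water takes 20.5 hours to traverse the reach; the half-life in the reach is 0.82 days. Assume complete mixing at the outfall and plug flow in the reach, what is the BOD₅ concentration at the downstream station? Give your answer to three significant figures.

Mixed concentration C = ΣQC/ΣQ = (6070·1.800 + 988.0·57.50) / 7058 = 67740/7058 = 9.597 mg/L.
Half-life 0.82 d → k = ln 2 / 0.82 = 0.8453 d⁻¹.
After decay, C = 9.597 × e^(−kt) = 9.597 × 0.4858 = 4.662 mg/L.

4.66 mg/L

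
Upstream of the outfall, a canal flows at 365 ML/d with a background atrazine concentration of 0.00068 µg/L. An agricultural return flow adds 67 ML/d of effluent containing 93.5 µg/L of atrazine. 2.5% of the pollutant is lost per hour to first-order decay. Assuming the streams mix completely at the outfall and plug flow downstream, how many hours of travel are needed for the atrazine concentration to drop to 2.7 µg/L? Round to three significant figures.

Conservation of mass: C = (365.0·0.0006800 + 67.00·93.50) / 432.0 = 6265/432.0 = 14.50 µg/L.
2.5%/h lost → k = −ln(1 − 0.025) = 0.02532 h⁻¹.
14.50·exp(−k·t) = 2.7 → t = ln(14.50/2.7)/k = 239000 s = 66.40 h.

66.4 h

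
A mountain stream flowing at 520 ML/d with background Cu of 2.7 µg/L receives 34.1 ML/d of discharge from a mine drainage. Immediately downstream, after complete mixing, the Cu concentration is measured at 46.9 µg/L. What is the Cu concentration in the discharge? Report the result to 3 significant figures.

Mass balance: 520.0·2.700 + 34.10·Cₑ = 554.1·46.90
→ Cₑ = (554.1·46.90 − 520.0·2.700) / 34.10 = 720.9 µg/L.

721 µg/L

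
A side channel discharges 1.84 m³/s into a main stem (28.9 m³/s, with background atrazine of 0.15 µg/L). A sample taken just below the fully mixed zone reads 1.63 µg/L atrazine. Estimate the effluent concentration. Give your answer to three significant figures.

Mass balance: 28.90·0.1500 + 1.840·Cₑ = 30.74·1.630
→ Cₑ = (30.74·1.630 − 28.90·0.1500) / 1.840 = 24.88 µg/L.

24.9 µg/L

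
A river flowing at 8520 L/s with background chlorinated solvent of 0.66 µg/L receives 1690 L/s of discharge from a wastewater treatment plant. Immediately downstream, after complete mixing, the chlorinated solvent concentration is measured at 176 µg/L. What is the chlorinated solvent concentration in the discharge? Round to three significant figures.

1060 µg/L

Mass balance: 8520·0.6600 + 1690·Cₑ = 10210·176.0
→ Cₑ = (10210·176.0 − 8520·0.6600) / 1690 = 1060 µg/L.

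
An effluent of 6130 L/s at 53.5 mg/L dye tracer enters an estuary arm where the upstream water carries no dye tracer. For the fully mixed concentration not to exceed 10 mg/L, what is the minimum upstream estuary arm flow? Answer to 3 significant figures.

Set C_mix = 10: (Q·0 + 6130·53.50) / (Q + 6130) = 10
→ Q = 6130·(53.50 − 10)/(10 − 0) = 26670 L/s.

26700 L/s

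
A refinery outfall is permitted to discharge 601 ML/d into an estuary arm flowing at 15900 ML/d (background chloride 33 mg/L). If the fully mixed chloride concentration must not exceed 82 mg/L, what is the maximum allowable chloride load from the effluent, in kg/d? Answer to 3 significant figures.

828000 kg/d

Mass balance at the limit: 15900·33.00 + 601.0·Cₑ = 16500·82 → Cₑ = 1378 mg/L.
601.0 ML/d = 6.956 m³/s. Load = 6.956 m³/s × 1378 g/m³ × 86 400 s/d = 828400 kg/d.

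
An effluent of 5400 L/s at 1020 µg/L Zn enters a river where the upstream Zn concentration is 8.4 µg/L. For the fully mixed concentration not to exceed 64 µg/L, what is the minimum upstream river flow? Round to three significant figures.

Set C_mix = 64: (Q·8.400 + 5400·1020) / (Q + 5400) = 64
→ Q = 5400·(1020 − 64)/(64 − 8.400) = 92850 L/s.

92800 L/s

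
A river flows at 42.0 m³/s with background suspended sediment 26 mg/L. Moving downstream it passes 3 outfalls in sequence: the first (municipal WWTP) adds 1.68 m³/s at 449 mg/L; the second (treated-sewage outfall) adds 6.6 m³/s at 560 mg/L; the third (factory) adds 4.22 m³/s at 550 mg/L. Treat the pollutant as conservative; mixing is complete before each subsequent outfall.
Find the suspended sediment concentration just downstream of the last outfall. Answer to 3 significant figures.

After outfall 1: Q = 42.00 + 1.680 = 43.68 m³/s; C = (42.00·26.00 + 1.680·449.0)/43.68 = 42.27 mg/L.
After outfall 2: Q = 43.68 + 6.600 = 50.28 m³/s; C = (43.68·42.27 + 6.600·560.0)/50.28 = 110.2 mg/L.
After outfall 3: Q = 50.28 + 4.220 = 54.50 m³/s; C = (50.28·110.2 + 4.220·550.0)/54.50 = 144.3 mg/L.

144 mg/L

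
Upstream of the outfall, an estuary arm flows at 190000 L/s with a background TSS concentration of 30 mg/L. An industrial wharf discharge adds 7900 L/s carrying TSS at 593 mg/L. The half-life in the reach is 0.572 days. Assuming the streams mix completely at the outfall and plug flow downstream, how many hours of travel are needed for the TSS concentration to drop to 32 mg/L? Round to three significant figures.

9.80 h

Conservation of mass: C = (190000·30.00 + 7900·593.0) / 197900 = 10380000/197900 = 52.47 mg/L.
Half-life 0.572 d → k = ln 2 / 0.572 = 1.212 d⁻¹.
52.47·exp(−k·t) = 32 → t = ln(52.47/32)/k = 35260 s = 9.796 h.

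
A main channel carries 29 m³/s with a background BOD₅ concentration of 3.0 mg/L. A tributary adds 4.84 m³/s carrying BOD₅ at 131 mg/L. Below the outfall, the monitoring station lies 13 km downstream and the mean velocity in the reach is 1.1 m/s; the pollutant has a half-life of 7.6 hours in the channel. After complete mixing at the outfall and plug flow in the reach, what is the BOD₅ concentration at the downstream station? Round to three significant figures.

15.8 mg/L

Mixed concentration C = ΣQC/ΣQ = (29.00·3.000 + 4.840·131.0) / 33.84 = 721.0/33.84 = 21.31 mg/L.
Travel time t = 13·1000 / 1.1 = 11820 s = 3.283 h.
Half-life 7.6 h → k = ln 2 / 7.6 = 0.09120 h⁻¹ = 2.189 d⁻¹.
First-order decay: C = 21.31·exp(−k·t) = 21.31·0.7413 = 15.79 mg/L.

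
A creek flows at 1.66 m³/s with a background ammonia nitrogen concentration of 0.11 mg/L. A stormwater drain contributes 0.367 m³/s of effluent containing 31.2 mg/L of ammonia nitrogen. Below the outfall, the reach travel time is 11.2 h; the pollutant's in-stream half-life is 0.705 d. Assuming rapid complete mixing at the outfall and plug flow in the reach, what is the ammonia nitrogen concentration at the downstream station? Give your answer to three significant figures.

Conservation of mass: C = (1.660·0.1100 + 0.3670·31.20) / 2.027 = 11.63/2.027 = 5.739 mg/L.
Half-life 0.705 d → k = ln 2 / 0.705 = 0.9832 d⁻¹.
Applying C = C₀e^(−kt): 5.739 × 0.6320 = 3.627 mg/L.

3.63 mg/L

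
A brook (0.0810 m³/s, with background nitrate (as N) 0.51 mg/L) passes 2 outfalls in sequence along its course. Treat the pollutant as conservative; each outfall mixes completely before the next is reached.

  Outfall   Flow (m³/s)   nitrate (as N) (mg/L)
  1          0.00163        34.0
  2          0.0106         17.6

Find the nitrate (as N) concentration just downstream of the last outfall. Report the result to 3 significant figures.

After outfall 1: Q = 0.08100 + 0.001630 = 0.08263 m³/s; C = (0.08100·0.5100 + 0.001630·34.00)/0.08263 = 1.171 mg/L.
After outfall 2: Q = 0.08263 + 0.01060 = 0.09323 m³/s; C = (0.08263·1.171 + 0.01060·17.60)/0.09323 = 3.039 mg/L.

3.04 mg/L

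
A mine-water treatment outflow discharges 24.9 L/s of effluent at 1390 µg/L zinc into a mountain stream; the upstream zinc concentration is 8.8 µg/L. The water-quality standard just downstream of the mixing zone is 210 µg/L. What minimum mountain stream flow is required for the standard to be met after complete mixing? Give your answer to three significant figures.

Set C_mix = 210: (Q·8.800 + 24.90·1390) / (Q + 24.90) = 210
→ Q = 24.90·(1390 − 210)/(210 − 8.800) = 146.0 L/s.

146 L/s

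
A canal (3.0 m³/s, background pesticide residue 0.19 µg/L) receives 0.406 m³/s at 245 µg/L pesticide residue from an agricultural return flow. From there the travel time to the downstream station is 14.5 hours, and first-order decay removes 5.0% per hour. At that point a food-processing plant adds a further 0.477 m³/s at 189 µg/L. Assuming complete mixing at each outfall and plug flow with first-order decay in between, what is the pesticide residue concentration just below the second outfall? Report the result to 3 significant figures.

Mixed concentration C = ΣQC/ΣQ = (3.000·0.1900 + 0.4060·245.0) / 3.406 = 100.0/3.406 = 29.37 µg/L; combined flow 3.406 m³/s.
5.0%/h lost → k = −ln(1 − 0.05) = 0.05129 h⁻¹.
Decay over the reach: 29.37·exp(−kt) = 29.37·0.4753 = 13.96 µg/L.
Second outfall: C = (3.406·13.96 + 0.4770·189.0)/3.883 = 35.46 µg/L.

35.5 µg/L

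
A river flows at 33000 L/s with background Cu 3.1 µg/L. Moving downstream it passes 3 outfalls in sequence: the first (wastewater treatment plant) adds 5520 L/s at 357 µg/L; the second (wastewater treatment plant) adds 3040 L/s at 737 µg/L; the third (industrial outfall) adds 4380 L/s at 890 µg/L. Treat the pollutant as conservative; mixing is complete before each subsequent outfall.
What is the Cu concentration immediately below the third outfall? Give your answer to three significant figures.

179 µg/L

Outfall 1: combined Q = 38520 L/s; C = (33000·3.100 + 5520·357.0)/38520 = 53.81 µg/L.
Outfall 2: combined Q = 41560 L/s; C = (38520·53.81 + 3040·737.0)/41560 = 103.8 µg/L.
Outfall 3: combined Q = 45940 L/s; C = (41560·103.8 + 4380·890.0)/45940 = 178.7 µg/L.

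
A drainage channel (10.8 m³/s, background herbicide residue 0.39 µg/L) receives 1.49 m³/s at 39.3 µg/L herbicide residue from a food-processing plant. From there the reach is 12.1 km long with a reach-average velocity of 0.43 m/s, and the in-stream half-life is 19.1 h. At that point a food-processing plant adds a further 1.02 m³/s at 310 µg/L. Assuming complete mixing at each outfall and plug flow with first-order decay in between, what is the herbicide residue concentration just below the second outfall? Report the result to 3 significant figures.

27.3 µg/L

Mass balance: C = (10.80·0.3900 + 1.490·39.30) / 12.29 = 62.77/12.29 = 5.107 µg/L; combined flow 12.29 m³/s.
Travel time t = 12.1·1000 / 0.43 = 28140 s = 7.817 h.
Half-life 19.1 h → k = ln 2 / 19.1 = 0.03629 h⁻¹ = 0.8710 d⁻¹.
Decay over the reach: 5.107·exp(−kt) = 5.107·0.7530 = 3.846 µg/L.
At the second outfall, C = (12.29·3.846 + 1.020·310.0) / (12.29 + 1.020) = 27.31 µg/L.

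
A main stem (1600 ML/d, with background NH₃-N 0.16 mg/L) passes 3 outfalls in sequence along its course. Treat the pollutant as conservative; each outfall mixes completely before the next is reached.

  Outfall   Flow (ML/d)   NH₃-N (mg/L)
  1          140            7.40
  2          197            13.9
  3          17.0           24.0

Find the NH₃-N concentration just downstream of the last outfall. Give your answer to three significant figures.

2.27 mg/L

Outfall 1: combined Q = 1740 ML/d; C = (1600·0.1600 + 140.0·7.400)/1740 = 0.7425 mg/L.
Outfall 2: combined Q = 1937 ML/d; C = (1740·0.7425 + 197.0·13.90)/1937 = 2.081 mg/L.
Outfall 3: combined Q = 1954 ML/d; C = (1937·2.081 + 17.00·24.00)/1954 = 2.271 mg/L.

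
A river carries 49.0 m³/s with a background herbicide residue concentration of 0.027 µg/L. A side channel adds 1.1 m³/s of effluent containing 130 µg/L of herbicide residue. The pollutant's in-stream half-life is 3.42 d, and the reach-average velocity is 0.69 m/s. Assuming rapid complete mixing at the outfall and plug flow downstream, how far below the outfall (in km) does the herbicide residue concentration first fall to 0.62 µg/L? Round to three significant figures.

Mixed concentration C = ΣQC/ΣQ = (49.00·0.02700 + 1.100·130.0) / 50.10 = 144.3/50.10 = 2.881 µg/L.
Half-life 3.42 d → k = ln 2 / 3.42 = 0.2027 d⁻¹.
Set 2.881·exp(−k·t) = 0.62 → t = ln(2.881/0.62)/k = 654800 s = 181.9 h.
Distance = v·t = 0.69·654800 = 451800 m = 451.8 km.

452 km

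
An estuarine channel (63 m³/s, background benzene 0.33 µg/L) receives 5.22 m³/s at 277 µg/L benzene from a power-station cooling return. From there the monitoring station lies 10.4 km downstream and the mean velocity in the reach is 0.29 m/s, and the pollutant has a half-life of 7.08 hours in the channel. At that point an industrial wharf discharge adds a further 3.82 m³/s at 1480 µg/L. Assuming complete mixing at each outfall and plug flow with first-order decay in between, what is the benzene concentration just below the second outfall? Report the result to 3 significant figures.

Flow-weighted average: C = (63.00·0.3300 + 5.220·277.0) / 68.22 = 1467/68.22 = 21.50 µg/L; combined flow 68.22 m³/s.
Travel time t = 10.4·1000 / 0.29 = 35860 s = 9.962 h.
Half-life 7.08 h → k = ln 2 / 7.08 = 0.09790 h⁻¹ = 2.350 d⁻¹.
Decay over the reach: 21.50·exp(−kt) = 21.50·0.3771 = 8.107 µg/L.
Second outfall: C = (68.22·8.107 + 3.820·1480)/72.04 = 86.16 µg/L.

86.2 µg/L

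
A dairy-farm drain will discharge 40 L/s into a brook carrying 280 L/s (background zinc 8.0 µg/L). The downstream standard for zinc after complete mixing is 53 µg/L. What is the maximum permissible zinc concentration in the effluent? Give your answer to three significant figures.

368 µg/L

At the limit, (Qr·Cr + Qe·Cₑ)/(Qr + Qe) = 53:
Cₑ = (320.0·53 − 280.0·8.000) / 40.00 = 368.0 µg/L.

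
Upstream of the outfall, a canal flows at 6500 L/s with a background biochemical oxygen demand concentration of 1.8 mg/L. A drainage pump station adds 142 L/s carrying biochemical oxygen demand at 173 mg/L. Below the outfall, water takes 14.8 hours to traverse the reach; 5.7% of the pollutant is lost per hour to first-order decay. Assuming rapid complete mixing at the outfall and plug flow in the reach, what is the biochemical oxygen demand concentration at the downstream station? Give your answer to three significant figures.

2.29 mg/L

Conservation of mass: C = (6500·1.800 + 142.0·173.0) / 6642 = 36270/6642 = 5.460 mg/L.
5.7%/h lost → k = −ln(1 − 0.057) = 0.05869 h⁻¹.
After decay, C = 5.460 × e^(−kt) = 5.460 × 0.4195 = 2.291 mg/L.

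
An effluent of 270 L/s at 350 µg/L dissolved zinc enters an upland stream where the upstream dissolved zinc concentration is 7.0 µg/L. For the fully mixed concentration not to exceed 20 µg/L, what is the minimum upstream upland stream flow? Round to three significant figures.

6850 L/s

Set C_mix = 20: (Q·7.000 + 270.0·350.0) / (Q + 270.0) = 20
→ Q = 270.0·(350.0 − 20)/(20 − 7.000) = 6854 L/s.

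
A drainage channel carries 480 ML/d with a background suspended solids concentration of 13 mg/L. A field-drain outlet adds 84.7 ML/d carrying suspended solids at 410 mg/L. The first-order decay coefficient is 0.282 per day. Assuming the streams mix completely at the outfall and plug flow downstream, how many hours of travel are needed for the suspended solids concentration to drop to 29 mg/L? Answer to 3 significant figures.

78.0 h

Mass balance: C = (480.0·13.00 + 84.70·410.0) / 564.7 = 40970/564.7 = 72.55 mg/L.
72.55·exp(−k·t) = 29 → t = ln(72.55/29)/k = 280900 s = 78.04 h.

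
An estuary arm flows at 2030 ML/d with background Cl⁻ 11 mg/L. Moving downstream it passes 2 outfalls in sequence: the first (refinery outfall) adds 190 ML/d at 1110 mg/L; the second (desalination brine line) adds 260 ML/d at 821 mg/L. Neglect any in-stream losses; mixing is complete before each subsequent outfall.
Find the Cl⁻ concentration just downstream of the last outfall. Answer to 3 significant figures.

Below outfall 1: Q → 2220 ML/d, C = (2030·11.00 + 190.0·1110)/2220 = 105.1 mg/L.
Below outfall 2: Q → 2480 ML/d, C = (2220·105.1 + 260.0·821.0)/2480 = 180.1 mg/L.

180 mg/L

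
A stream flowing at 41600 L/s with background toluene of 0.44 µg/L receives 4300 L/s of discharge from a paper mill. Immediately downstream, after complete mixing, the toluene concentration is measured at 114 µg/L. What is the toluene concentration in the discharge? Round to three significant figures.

1210 µg/L

Mass balance: 41600·0.4400 + 4300·Cₑ = 45900·114.0
→ Cₑ = (45900·114.0 − 41600·0.4400) / 4300 = 1213 µg/L.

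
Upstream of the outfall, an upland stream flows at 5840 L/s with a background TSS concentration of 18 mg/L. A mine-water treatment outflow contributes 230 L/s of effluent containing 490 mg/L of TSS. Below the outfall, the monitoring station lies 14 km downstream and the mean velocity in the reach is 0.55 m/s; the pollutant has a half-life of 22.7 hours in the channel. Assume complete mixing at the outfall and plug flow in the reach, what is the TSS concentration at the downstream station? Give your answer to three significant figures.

Mass balance: C = (5840·18.00 + 230.0·490.0) / 6070 = 217800/6070 = 35.88 mg/L.
Travel time t = 14·1000 / 0.55 = 25450 s = 7.071 h.
Half-life 22.7 h → k = ln 2 / 22.7 = 0.03054 h⁻¹ = 0.7328 d⁻¹.
Applying C = C₀e^(−kt): 35.88 × 0.8058 = 28.92 mg/L.

28.9 mg/L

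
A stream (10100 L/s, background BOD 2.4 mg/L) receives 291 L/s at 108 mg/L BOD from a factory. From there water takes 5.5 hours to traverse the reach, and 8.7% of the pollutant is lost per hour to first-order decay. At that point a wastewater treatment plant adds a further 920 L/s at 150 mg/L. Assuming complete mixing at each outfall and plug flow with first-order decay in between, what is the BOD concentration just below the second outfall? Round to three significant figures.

15.2 mg/L

Mass balance: C = (10100·2.400 + 291.0·108.0) / 10390 = 55670/10390 = 5.357 mg/L; combined flow 10390 L/s.
8.7%/h lost → k = −ln(1 − 0.087) = 0.09102 h⁻¹.
First-order decay: C = 5.357·exp(−k·t) = 5.357·0.6062 = 3.247 mg/L.
At the second outfall, C = (10390·3.247 + 920.0·150.0) / (10390 + 920.0) = 15.18 mg/L.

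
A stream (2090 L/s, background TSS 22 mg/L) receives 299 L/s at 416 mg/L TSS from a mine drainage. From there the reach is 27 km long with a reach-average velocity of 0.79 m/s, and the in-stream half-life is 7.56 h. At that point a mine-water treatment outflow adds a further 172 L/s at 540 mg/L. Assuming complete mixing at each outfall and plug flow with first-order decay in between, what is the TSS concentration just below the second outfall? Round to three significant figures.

64.1 mg/L

Mass balance: C = (2090·22.00 + 299.0·416.0) / 2389 = 170400/2389 = 71.31 mg/L; combined flow 2389 L/s.
Travel time t = 27·1000 / 0.79 = 34180 s = 9.494 h.
Half-life 7.56 h → k = ln 2 / 7.56 = 0.09169 h⁻¹ = 2.200 d⁻¹.
First-order decay: C = 71.31·exp(−k·t) = 71.31·0.4188 = 29.86 mg/L.
Second outfall: C = (2389·29.86 + 172.0·540.0)/2561 = 64.12 mg/L.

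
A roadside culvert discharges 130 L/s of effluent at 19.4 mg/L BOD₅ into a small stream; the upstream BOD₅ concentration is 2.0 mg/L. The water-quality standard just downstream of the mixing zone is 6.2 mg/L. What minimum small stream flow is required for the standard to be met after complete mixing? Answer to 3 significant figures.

Set C_mix = 6.2: (Q·2.000 + 130.0·19.40) / (Q + 130.0) = 6.2
→ Q = 130.0·(19.40 − 6.2)/(6.2 − 2.000) = 408.6 L/s.

409 L/s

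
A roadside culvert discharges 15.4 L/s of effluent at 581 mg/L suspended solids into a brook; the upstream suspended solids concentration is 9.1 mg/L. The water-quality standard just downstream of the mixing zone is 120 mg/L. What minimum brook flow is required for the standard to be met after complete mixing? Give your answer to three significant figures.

Set C_mix = 120: (Q·9.100 + 15.40·581.0) / (Q + 15.40) = 120
→ Q = 15.40·(581.0 − 120)/(120 − 9.100) = 64.02 L/s.

64.0 L/s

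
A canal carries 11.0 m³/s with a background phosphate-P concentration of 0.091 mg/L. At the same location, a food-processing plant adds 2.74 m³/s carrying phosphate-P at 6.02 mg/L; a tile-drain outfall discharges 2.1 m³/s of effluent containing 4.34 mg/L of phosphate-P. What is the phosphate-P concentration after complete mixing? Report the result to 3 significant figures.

1.68 mg/L

Flow-weighted average: C = (11.00·0.09100 + 2.740·6.020 + 2.100·4.340) / 15.84 = 26.61/15.84 = 1.680 mg/L.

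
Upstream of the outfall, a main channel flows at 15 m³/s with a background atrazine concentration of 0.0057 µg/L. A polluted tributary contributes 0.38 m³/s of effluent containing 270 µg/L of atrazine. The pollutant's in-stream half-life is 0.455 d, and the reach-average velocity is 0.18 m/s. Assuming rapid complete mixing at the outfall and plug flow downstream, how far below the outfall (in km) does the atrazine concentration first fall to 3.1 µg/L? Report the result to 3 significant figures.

7.83 km

Mixed concentration C = ΣQC/ΣQ = (15.00·0.005700 + 0.3800·270.0) / 15.38 = 102.7/15.38 = 6.677 µg/L.
Half-life 0.455 d → k = ln 2 / 0.455 = 1.523 d⁻¹.
Set 6.677·exp(−k·t) = 3.1 → t = ln(6.677/3.1)/k = 43510 s = 12.09 h.
Distance = v·t = 0.18·43510 = 7832 m = 7.832 km.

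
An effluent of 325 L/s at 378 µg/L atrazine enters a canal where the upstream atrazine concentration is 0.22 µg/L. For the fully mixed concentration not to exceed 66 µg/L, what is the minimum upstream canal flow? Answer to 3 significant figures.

1540 L/s

Set C_mix = 66: (Q·0.2200 + 325.0·378.0) / (Q + 325.0) = 66
→ Q = 325.0·(378.0 − 66)/(66 − 0.2200) = 1542 L/s.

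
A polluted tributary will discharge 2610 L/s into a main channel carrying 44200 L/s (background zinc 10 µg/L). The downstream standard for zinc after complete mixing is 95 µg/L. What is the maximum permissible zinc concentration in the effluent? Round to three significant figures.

At the limit, (Qr·Cr + Qe·Cₑ)/(Qr + Qe) = 95:
Cₑ = (46810·95 − 44200·10.00) / 2610 = 1534 µg/L.

1530 µg/L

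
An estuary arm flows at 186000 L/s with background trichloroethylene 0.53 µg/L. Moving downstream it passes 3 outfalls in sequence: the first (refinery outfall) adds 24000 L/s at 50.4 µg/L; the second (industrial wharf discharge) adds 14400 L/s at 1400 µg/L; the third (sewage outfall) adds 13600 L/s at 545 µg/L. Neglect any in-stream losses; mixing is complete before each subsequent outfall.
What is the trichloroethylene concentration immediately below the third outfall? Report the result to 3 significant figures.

121 µg/L

After outfall 1: Q = 186000 + 24000 = 210000 L/s; C = (186000·0.5300 + 24000·50.40)/210000 = 6.229 µg/L.
After outfall 2: Q = 210000 + 14400 = 224400 L/s; C = (210000·6.229 + 14400·1400)/224400 = 95.67 µg/L.
After outfall 3: Q = 224400 + 13600 = 238000 L/s; C = (224400·95.67 + 13600·545.0)/238000 = 121.3 µg/L.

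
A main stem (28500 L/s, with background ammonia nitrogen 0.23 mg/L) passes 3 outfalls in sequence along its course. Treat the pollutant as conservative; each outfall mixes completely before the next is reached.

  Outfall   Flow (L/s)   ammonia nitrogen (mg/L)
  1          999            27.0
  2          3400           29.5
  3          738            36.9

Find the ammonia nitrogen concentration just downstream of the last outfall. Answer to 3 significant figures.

Outfall 1: combined Q = 29500 L/s; C = (28500·0.2300 + 999.0·27.00)/29500 = 1.137 mg/L.
Outfall 2: combined Q = 32900 L/s; C = (29500·1.137 + 3400·29.50)/32900 = 4.068 mg/L.
Outfall 3: combined Q = 33640 L/s; C = (32900·4.068 + 738.0·36.90)/33640 = 4.788 mg/L.

4.79 mg/L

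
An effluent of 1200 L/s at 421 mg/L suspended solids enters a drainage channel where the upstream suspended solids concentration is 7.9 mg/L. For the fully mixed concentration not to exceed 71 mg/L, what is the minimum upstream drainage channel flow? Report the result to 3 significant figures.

Set C_mix = 71: (Q·7.900 + 1200·421.0) / (Q + 1200) = 71
→ Q = 1200·(421.0 − 71)/(71 − 7.900) = 6656 L/s.

6660 L/s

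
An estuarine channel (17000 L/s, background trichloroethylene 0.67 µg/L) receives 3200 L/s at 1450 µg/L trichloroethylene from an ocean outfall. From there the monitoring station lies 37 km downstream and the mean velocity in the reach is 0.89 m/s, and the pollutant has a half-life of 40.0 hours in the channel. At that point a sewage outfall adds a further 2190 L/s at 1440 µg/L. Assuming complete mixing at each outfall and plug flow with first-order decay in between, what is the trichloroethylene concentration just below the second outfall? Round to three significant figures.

311 µg/L

Flow-weighted average: C = (17000·0.6700 + 3200·1450) / 20200 = 4651000/20200 = 230.3 µg/L; combined flow 20200 L/s.
Travel time t = 37·1000 / 0.89 = 41570 s = 11.55 h.
Half-life 40.0 h → k = ln 2 / 40.0 = 0.01733 h⁻¹ = 0.4159 d⁻¹.
Decay over the reach: 230.3·exp(−kt) = 230.3·0.8186 = 188.5 µg/L.
Second outfall: C = (20200·188.5 + 2190·1440)/22390 = 310.9 µg/L.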